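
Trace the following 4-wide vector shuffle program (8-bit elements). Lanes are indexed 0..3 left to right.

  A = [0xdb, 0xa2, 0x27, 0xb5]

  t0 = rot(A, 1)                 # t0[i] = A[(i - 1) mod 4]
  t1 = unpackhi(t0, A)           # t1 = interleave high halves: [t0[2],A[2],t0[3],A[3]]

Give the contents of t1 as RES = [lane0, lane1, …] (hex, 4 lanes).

  t0: b5 db a2 27
  t1: a2 27 27 b5

RES = [0xa2, 0x27, 0x27, 0xb5]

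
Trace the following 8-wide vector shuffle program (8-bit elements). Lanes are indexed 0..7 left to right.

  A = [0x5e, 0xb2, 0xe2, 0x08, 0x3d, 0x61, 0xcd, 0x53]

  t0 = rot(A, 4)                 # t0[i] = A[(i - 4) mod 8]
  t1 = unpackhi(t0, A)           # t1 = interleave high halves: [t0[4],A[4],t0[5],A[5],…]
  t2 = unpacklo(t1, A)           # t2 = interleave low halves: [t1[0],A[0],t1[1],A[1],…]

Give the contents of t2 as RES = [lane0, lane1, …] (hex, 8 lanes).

RES = [ 0x5e  0x5e  0x3d  0xb2  0xb2  0xe2  0x61  0x08 ]

  t0: 3d 61 cd 53 5e b2 e2 08
  t1: 5e 3d b2 61 e2 cd 08 53
  t2: 5e 5e 3d b2 b2 e2 61 08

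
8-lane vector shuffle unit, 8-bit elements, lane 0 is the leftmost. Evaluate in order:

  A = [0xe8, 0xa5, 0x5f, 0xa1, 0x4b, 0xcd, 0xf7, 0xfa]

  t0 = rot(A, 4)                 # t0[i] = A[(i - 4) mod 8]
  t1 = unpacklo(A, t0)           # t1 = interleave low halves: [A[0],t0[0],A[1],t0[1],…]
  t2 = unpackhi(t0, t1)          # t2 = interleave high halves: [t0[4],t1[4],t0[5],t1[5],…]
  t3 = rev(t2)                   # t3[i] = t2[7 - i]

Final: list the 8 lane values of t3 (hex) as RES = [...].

RES = [ 0xfa  0xa1  0xa1  0x5f  0xf7  0xa5  0x5f  0xe8 ]

  t0: 4b cd f7 fa e8 a5 5f a1
  t1: e8 4b a5 cd 5f f7 a1 fa
  t2: e8 5f a5 f7 5f a1 a1 fa
  t3: fa a1 a1 5f f7 a5 5f e8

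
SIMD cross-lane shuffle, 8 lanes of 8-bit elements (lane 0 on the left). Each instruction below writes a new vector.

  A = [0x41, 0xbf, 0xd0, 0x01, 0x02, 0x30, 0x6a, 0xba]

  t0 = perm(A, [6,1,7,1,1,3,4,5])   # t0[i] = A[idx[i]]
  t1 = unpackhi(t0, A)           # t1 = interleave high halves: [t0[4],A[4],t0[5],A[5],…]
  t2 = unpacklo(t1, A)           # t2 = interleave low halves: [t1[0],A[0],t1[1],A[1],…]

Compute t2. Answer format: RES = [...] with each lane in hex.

→ t0 |6a|bf|ba|bf|bf|01|02|30|
→ t1 |bf|02|01|30|02|6a|30|ba|
→ t2 |bf|41|02|bf|01|d0|30|01|

RES = [ 0xbf  0x41  0x02  0xbf  0x01  0xd0  0x30  0x01 ]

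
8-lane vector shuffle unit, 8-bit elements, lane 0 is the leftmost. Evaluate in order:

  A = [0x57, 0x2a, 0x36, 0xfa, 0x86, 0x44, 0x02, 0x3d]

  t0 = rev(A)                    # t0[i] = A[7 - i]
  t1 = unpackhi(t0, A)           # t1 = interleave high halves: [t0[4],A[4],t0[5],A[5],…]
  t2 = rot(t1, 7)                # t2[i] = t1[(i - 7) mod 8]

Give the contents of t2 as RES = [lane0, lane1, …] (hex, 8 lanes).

  t0: 3d 02 44 86 fa 36 2a 57
  t1: fa 86 36 44 2a 02 57 3d
  t2: 86 36 44 2a 02 57 3d fa

RES = [ 0x86  0x36  0x44  0x2a  0x02  0x57  0x3d  0xfa ]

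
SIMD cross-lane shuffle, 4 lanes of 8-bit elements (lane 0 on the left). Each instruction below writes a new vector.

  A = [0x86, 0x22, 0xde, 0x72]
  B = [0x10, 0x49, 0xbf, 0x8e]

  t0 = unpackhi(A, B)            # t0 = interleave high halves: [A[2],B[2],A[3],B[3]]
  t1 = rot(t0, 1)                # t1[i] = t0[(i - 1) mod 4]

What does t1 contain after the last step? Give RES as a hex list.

RES = [ 0x8e  0xde  0xbf  0x72 ]

  t0: de bf 72 8e
  t1: 8e de bf 72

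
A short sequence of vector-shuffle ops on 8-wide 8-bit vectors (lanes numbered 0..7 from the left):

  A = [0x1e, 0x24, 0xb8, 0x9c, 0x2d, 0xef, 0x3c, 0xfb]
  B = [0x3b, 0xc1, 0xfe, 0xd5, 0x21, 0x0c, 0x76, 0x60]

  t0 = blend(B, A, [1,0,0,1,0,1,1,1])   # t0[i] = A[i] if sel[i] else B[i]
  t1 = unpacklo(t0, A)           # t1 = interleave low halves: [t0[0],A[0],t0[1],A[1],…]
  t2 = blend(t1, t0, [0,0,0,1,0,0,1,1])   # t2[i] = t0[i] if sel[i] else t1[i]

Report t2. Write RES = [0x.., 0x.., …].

RES = [ 0x1e  0x1e  0xc1  0x9c  0xfe  0xb8  0x3c  0xfb ]

t0 = [0x1e, 0xc1, 0xfe, 0x9c, 0x21, 0xef, 0x3c, 0xfb]
t1 = [0x1e, 0x1e, 0xc1, 0x24, 0xfe, 0xb8, 0x9c, 0x9c]
t2 = [0x1e, 0x1e, 0xc1, 0x9c, 0xfe, 0xb8, 0x3c, 0xfb]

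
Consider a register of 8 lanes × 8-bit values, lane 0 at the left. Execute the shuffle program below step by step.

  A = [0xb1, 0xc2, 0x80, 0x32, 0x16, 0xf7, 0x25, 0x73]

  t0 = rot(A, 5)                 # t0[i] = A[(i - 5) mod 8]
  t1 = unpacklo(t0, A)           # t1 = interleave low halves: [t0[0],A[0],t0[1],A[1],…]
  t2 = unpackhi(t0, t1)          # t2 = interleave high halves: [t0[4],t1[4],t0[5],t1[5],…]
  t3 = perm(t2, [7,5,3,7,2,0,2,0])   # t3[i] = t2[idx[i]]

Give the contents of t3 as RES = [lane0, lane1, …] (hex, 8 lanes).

RES = [ 0x32  0x25  0x80  0x32  0xb1  0x73  0xb1  0x73 ]

t0 = [0x32, 0x16, 0xf7, 0x25, 0x73, 0xb1, 0xc2, 0x80]
t1 = [0x32, 0xb1, 0x16, 0xc2, 0xf7, 0x80, 0x25, 0x32]
t2 = [0x73, 0xf7, 0xb1, 0x80, 0xc2, 0x25, 0x80, 0x32]
t3 = [0x32, 0x25, 0x80, 0x32, 0xb1, 0x73, 0xb1, 0x73]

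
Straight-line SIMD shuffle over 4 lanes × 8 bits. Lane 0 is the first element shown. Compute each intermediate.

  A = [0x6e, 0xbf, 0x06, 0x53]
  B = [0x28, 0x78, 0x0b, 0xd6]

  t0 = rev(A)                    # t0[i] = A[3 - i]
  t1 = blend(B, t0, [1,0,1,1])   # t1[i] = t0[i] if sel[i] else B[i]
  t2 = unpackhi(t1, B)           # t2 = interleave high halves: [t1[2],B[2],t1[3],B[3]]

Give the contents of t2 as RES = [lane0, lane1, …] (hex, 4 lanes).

RES = [ 0xbf  0x0b  0x6e  0xd6 ]

  t0: 53 06 bf 6e
  t1: 53 78 bf 6e
  t2: bf 0b 6e d6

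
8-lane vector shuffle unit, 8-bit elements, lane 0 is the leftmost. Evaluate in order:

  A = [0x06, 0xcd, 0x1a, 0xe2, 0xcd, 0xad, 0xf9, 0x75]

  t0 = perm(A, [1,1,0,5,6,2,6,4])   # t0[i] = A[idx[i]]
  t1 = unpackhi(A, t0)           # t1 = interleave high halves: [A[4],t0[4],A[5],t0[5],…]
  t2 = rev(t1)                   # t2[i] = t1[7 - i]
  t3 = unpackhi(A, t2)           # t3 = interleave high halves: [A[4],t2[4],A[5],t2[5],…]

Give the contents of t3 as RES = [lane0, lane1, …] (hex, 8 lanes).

RES = [0xcd, 0x1a, 0xad, 0xad, 0xf9, 0xf9, 0x75, 0xcd]

  t0: cd cd 06 ad f9 1a f9 cd
  t1: cd f9 ad 1a f9 f9 75 cd
  t2: cd 75 f9 f9 1a ad f9 cd
  t3: cd 1a ad ad f9 f9 75 cd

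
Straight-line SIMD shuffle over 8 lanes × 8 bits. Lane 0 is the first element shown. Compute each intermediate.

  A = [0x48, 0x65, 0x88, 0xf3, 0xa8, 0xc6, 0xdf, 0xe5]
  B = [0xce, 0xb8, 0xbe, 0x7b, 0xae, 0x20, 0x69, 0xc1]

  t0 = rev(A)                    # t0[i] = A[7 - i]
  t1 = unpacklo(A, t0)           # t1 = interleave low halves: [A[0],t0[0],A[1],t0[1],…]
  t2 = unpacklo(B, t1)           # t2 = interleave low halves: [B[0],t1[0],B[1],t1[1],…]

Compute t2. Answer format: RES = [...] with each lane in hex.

  t0: e5 df c6 a8 f3 88 65 48
  t1: 48 e5 65 df 88 c6 f3 a8
  t2: ce 48 b8 e5 be 65 7b df

RES = [ 0xce  0x48  0xb8  0xe5  0xbe  0x65  0x7b  0xdf ]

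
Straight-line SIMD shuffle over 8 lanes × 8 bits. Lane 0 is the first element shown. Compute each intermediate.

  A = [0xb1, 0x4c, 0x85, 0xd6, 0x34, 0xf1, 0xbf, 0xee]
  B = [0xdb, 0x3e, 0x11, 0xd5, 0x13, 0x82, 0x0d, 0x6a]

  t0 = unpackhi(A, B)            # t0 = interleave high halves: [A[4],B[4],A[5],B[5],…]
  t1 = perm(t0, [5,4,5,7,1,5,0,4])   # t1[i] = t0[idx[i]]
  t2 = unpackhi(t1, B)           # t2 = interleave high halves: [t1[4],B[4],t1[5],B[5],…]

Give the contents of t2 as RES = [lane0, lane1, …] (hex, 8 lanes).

RES = [ 0x13  0x13  0x0d  0x82  0x34  0x0d  0xbf  0x6a ]

t0 = [0x34, 0x13, 0xf1, 0x82, 0xbf, 0x0d, 0xee, 0x6a]
t1 = [0x0d, 0xbf, 0x0d, 0x6a, 0x13, 0x0d, 0x34, 0xbf]
t2 = [0x13, 0x13, 0x0d, 0x82, 0x34, 0x0d, 0xbf, 0x6a]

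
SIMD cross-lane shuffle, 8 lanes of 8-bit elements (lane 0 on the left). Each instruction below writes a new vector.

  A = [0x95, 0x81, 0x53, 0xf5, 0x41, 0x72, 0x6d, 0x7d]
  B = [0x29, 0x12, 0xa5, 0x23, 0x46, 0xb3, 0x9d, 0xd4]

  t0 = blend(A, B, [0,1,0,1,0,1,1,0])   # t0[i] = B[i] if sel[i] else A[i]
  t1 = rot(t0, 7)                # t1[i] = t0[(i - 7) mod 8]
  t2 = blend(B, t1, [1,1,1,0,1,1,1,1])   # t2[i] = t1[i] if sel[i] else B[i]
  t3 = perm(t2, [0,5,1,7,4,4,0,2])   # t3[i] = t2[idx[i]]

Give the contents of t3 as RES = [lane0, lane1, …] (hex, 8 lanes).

→ t0 |95|12|53|23|41|b3|9d|7d|
→ t1 |12|53|23|41|b3|9d|7d|95|
→ t2 |12|53|23|23|b3|9d|7d|95|
→ t3 |12|9d|53|95|b3|b3|12|23|

RES = [ 0x12  0x9d  0x53  0x95  0xb3  0xb3  0x12  0x23 ]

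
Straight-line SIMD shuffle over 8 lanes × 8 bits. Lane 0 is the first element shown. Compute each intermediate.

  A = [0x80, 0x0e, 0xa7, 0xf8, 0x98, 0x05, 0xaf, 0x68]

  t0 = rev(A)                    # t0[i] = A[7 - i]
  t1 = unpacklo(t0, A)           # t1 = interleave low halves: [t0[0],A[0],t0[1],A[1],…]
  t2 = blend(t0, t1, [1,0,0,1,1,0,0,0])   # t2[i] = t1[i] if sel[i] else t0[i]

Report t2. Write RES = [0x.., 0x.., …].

RES = [ 0x68  0xaf  0x05  0x0e  0x05  0xa7  0x0e  0x80 ]

→ t0 |68|af|05|98|f8|a7|0e|80|
→ t1 |68|80|af|0e|05|a7|98|f8|
→ t2 |68|af|05|0e|05|a7|0e|80|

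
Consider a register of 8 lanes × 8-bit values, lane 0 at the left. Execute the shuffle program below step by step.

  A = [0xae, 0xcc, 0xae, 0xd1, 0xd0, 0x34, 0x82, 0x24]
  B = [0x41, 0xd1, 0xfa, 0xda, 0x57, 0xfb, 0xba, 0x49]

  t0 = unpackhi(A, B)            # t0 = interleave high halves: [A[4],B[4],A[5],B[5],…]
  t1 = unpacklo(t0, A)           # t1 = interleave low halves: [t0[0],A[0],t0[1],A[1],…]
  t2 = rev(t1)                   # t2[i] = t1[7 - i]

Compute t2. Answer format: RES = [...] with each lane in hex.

→ t0 |d0|57|34|fb|82|ba|24|49|
→ t1 |d0|ae|57|cc|34|ae|fb|d1|
→ t2 |d1|fb|ae|34|cc|57|ae|d0|

RES = [0xd1, 0xfb, 0xae, 0x34, 0xcc, 0x57, 0xae, 0xd0]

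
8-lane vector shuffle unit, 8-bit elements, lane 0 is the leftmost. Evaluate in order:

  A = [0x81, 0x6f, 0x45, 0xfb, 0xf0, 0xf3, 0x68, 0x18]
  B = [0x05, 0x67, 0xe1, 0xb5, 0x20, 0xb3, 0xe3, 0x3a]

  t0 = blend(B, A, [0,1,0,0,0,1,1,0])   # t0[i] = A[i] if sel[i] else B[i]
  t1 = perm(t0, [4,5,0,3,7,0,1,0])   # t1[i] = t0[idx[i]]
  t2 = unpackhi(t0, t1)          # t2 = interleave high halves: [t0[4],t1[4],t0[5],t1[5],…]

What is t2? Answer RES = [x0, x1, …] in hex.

t0 = [0x05, 0x6f, 0xe1, 0xb5, 0x20, 0xf3, 0x68, 0x3a]
t1 = [0x20, 0xf3, 0x05, 0xb5, 0x3a, 0x05, 0x6f, 0x05]
t2 = [0x20, 0x3a, 0xf3, 0x05, 0x68, 0x6f, 0x3a, 0x05]

RES = [0x20, 0x3a, 0xf3, 0x05, 0x68, 0x6f, 0x3a, 0x05]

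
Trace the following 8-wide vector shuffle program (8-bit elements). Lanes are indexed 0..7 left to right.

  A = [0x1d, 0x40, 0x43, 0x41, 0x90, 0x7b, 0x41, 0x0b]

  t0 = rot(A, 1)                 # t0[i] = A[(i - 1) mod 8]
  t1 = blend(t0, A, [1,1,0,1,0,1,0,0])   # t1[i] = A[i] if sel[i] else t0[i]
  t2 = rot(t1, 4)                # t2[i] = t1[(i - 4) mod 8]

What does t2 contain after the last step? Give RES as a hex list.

RES = [ 0x41  0x7b  0x7b  0x41  0x1d  0x40  0x40  0x41 ]

  t0: 0b 1d 40 43 41 90 7b 41
  t1: 1d 40 40 41 41 7b 7b 41
  t2: 41 7b 7b 41 1d 40 40 41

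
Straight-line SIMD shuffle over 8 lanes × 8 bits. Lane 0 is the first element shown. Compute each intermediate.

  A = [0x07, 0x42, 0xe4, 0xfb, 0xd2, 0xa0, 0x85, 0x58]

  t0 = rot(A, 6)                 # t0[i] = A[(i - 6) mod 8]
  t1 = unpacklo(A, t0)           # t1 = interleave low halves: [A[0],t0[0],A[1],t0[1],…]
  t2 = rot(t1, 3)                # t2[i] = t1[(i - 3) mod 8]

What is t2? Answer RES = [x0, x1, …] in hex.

  t0: e4 fb d2 a0 85 58 07 42
  t1: 07 e4 42 fb e4 d2 fb a0
  t2: d2 fb a0 07 e4 42 fb e4

RES = [0xd2, 0xfb, 0xa0, 0x07, 0xe4, 0x42, 0xfb, 0xe4]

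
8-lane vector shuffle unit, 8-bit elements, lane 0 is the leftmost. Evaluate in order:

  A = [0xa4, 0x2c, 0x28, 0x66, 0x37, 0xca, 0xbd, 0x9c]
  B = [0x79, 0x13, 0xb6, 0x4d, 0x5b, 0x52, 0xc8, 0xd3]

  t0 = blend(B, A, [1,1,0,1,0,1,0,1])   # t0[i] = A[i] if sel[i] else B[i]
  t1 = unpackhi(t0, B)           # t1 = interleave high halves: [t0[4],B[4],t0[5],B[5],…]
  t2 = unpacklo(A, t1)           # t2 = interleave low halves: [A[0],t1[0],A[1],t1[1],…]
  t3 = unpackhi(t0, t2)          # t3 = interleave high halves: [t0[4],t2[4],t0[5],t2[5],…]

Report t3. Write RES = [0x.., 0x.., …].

→ t0 |a4|2c|b6|66|5b|ca|c8|9c|
→ t1 |5b|5b|ca|52|c8|c8|9c|d3|
→ t2 |a4|5b|2c|5b|28|ca|66|52|
→ t3 |5b|28|ca|ca|c8|66|9c|52|

RES = [0x5b, 0x28, 0xca, 0xca, 0xc8, 0x66, 0x9c, 0x52]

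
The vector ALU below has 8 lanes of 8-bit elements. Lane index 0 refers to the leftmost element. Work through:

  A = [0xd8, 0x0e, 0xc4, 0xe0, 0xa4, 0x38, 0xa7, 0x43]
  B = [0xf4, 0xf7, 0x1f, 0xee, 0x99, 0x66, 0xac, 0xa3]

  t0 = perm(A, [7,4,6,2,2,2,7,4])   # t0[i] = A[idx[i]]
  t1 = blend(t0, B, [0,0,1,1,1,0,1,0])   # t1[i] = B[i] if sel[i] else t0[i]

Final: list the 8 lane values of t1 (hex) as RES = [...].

RES = [ 0x43  0xa4  0x1f  0xee  0x99  0xc4  0xac  0xa4 ]

  t0: 43 a4 a7 c4 c4 c4 43 a4
  t1: 43 a4 1f ee 99 c4 ac a4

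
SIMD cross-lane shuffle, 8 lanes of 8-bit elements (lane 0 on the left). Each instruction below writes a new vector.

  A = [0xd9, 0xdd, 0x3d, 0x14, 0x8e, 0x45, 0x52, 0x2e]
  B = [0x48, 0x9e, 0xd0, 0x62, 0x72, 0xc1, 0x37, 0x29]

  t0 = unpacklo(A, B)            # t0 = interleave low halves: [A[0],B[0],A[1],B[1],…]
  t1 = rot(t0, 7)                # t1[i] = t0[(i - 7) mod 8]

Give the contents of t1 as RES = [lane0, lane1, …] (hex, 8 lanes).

RES = [ 0x48  0xdd  0x9e  0x3d  0xd0  0x14  0x62  0xd9 ]

t0 = [0xd9, 0x48, 0xdd, 0x9e, 0x3d, 0xd0, 0x14, 0x62]
t1 = [0x48, 0xdd, 0x9e, 0x3d, 0xd0, 0x14, 0x62, 0xd9]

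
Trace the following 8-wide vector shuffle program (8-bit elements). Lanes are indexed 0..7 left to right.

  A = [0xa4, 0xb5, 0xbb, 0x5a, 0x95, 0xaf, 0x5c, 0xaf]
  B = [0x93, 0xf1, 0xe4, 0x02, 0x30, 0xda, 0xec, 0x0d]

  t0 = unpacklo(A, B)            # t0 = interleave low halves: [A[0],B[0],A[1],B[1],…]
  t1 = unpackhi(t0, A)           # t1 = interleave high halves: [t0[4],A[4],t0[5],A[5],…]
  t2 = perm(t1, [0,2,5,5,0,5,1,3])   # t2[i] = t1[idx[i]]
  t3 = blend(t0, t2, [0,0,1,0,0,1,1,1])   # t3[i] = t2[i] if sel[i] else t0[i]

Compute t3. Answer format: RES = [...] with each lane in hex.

RES = [0xa4, 0x93, 0x5c, 0xf1, 0xbb, 0x5c, 0x95, 0xaf]

  t0: a4 93 b5 f1 bb e4 5a 02
  t1: bb 95 e4 af 5a 5c 02 af
  t2: bb e4 5c 5c bb 5c 95 af
  t3: a4 93 5c f1 bb 5c 95 af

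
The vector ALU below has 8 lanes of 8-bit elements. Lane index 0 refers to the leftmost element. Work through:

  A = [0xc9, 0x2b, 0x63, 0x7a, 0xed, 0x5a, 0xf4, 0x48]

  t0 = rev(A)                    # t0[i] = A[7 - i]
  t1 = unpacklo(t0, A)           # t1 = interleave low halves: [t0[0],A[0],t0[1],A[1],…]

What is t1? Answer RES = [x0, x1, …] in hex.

  t0: 48 f4 5a ed 7a 63 2b c9
  t1: 48 c9 f4 2b 5a 63 ed 7a

RES = [ 0x48  0xc9  0xf4  0x2b  0x5a  0x63  0xed  0x7a ]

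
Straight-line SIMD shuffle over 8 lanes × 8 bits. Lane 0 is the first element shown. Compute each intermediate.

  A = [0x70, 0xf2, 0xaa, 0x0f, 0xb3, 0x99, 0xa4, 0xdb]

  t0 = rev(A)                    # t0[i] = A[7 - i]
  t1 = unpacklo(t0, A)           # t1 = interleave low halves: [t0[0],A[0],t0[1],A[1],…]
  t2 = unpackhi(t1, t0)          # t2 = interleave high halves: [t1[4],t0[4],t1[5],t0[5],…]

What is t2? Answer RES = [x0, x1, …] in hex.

→ t0 |db|a4|99|b3|0f|aa|f2|70|
→ t1 |db|70|a4|f2|99|aa|b3|0f|
→ t2 |99|0f|aa|aa|b3|f2|0f|70|

RES = [0x99, 0x0f, 0xaa, 0xaa, 0xb3, 0xf2, 0x0f, 0x70]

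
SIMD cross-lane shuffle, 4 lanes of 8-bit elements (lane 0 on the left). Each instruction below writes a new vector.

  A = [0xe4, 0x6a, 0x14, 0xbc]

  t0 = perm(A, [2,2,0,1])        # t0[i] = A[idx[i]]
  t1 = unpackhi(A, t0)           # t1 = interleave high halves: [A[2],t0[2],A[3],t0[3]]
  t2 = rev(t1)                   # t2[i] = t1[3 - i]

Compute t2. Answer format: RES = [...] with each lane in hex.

RES = [ 0x6a  0xbc  0xe4  0x14 ]

t0 = [0x14, 0x14, 0xe4, 0x6a]
t1 = [0x14, 0xe4, 0xbc, 0x6a]
t2 = [0x6a, 0xbc, 0xe4, 0x14]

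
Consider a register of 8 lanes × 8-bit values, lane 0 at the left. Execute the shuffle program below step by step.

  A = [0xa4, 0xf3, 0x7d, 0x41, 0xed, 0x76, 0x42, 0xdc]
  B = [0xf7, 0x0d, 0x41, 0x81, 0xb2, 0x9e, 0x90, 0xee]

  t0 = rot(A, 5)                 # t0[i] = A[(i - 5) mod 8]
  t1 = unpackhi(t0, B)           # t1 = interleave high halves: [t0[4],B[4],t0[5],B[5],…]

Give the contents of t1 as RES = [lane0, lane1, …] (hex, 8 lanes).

  t0: 41 ed 76 42 dc a4 f3 7d
  t1: dc b2 a4 9e f3 90 7d ee

RES = [ 0xdc  0xb2  0xa4  0x9e  0xf3  0x90  0x7d  0xee ]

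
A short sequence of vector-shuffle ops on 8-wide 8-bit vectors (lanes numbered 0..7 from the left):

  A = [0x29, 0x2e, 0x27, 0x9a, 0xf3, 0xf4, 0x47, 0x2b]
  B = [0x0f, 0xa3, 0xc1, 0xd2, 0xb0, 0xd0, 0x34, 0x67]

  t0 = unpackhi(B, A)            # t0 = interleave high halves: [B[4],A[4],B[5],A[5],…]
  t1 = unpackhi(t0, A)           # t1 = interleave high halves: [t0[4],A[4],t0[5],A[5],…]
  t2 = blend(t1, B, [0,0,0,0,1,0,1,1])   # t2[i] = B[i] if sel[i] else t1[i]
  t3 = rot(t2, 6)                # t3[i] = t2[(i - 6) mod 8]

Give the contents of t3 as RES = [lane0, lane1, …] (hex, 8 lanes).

t0 = [0xb0, 0xf3, 0xd0, 0xf4, 0x34, 0x47, 0x67, 0x2b]
t1 = [0x34, 0xf3, 0x47, 0xf4, 0x67, 0x47, 0x2b, 0x2b]
t2 = [0x34, 0xf3, 0x47, 0xf4, 0xb0, 0x47, 0x34, 0x67]
t3 = [0x47, 0xf4, 0xb0, 0x47, 0x34, 0x67, 0x34, 0xf3]

RES = [0x47, 0xf4, 0xb0, 0x47, 0x34, 0x67, 0x34, 0xf3]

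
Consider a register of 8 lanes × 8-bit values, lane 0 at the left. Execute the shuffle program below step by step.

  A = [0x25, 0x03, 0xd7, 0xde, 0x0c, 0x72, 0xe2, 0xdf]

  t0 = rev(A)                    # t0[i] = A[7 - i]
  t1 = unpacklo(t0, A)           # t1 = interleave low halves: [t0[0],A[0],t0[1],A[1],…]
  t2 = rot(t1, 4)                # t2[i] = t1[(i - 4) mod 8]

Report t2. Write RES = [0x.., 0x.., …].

t0 = [0xdf, 0xe2, 0x72, 0x0c, 0xde, 0xd7, 0x03, 0x25]
t1 = [0xdf, 0x25, 0xe2, 0x03, 0x72, 0xd7, 0x0c, 0xde]
t2 = [0x72, 0xd7, 0x0c, 0xde, 0xdf, 0x25, 0xe2, 0x03]

RES = [0x72, 0xd7, 0x0c, 0xde, 0xdf, 0x25, 0xe2, 0x03]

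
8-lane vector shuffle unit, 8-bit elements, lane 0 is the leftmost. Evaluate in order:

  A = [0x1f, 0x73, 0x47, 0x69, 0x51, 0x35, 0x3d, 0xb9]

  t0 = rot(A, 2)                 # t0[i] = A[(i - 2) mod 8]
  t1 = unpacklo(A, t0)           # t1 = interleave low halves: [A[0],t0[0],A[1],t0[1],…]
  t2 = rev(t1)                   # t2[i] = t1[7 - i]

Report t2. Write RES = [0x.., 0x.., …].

t0 = [0x3d, 0xb9, 0x1f, 0x73, 0x47, 0x69, 0x51, 0x35]
t1 = [0x1f, 0x3d, 0x73, 0xb9, 0x47, 0x1f, 0x69, 0x73]
t2 = [0x73, 0x69, 0x1f, 0x47, 0xb9, 0x73, 0x3d, 0x1f]

RES = [0x73, 0x69, 0x1f, 0x47, 0xb9, 0x73, 0x3d, 0x1f]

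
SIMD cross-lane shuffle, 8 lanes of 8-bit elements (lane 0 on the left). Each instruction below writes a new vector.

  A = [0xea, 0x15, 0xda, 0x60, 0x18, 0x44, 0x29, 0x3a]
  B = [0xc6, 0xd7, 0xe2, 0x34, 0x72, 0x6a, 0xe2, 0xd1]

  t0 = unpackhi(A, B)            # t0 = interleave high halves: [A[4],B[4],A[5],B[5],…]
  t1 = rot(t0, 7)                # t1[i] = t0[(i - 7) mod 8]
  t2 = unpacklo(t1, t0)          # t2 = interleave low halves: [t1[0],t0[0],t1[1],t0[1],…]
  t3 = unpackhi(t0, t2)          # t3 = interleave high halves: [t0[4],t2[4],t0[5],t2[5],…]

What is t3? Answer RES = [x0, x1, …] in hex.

RES = [0x29, 0x6a, 0xe2, 0x44, 0x3a, 0x29, 0xd1, 0x6a]

t0 = [0x18, 0x72, 0x44, 0x6a, 0x29, 0xe2, 0x3a, 0xd1]
t1 = [0x72, 0x44, 0x6a, 0x29, 0xe2, 0x3a, 0xd1, 0x18]
t2 = [0x72, 0x18, 0x44, 0x72, 0x6a, 0x44, 0x29, 0x6a]
t3 = [0x29, 0x6a, 0xe2, 0x44, 0x3a, 0x29, 0xd1, 0x6a]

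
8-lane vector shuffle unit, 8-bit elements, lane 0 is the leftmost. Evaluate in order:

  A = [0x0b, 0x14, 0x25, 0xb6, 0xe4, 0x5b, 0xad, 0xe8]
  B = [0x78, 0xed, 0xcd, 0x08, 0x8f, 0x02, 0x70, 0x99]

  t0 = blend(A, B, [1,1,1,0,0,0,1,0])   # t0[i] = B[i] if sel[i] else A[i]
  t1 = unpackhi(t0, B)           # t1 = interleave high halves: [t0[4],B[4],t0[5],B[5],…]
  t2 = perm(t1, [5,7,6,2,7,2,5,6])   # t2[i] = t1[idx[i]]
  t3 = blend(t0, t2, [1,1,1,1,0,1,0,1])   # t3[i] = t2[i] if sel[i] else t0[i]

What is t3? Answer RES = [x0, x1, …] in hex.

t0 = [0x78, 0xed, 0xcd, 0xb6, 0xe4, 0x5b, 0x70, 0xe8]
t1 = [0xe4, 0x8f, 0x5b, 0x02, 0x70, 0x70, 0xe8, 0x99]
t2 = [0x70, 0x99, 0xe8, 0x5b, 0x99, 0x5b, 0x70, 0xe8]
t3 = [0x70, 0x99, 0xe8, 0x5b, 0xe4, 0x5b, 0x70, 0xe8]

RES = [ 0x70  0x99  0xe8  0x5b  0xe4  0x5b  0x70  0xe8 ]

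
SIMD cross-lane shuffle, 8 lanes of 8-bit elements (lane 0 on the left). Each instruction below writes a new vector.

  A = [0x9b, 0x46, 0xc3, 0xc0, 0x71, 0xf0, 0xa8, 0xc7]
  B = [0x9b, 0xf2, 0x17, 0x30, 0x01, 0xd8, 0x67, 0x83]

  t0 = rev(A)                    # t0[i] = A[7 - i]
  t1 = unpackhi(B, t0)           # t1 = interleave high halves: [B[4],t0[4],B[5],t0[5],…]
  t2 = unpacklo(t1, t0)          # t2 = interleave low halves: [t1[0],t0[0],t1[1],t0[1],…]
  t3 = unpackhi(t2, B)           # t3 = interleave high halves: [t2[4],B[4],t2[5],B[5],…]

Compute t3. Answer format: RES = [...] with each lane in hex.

→ t0 |c7|a8|f0|71|c0|c3|46|9b|
→ t1 |01|c0|d8|c3|67|46|83|9b|
→ t2 |01|c7|c0|a8|d8|f0|c3|71|
→ t3 |d8|01|f0|d8|c3|67|71|83|

RES = [ 0xd8  0x01  0xf0  0xd8  0xc3  0x67  0x71  0x83 ]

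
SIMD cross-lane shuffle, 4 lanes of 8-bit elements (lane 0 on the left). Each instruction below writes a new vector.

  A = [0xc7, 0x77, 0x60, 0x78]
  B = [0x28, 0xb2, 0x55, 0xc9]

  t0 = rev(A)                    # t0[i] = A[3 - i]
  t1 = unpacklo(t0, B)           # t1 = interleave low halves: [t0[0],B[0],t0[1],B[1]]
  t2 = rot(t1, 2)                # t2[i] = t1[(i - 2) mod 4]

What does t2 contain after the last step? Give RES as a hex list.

RES = [0x60, 0xb2, 0x78, 0x28]

→ t0 |78|60|77|c7|
→ t1 |78|28|60|b2|
→ t2 |60|b2|78|28|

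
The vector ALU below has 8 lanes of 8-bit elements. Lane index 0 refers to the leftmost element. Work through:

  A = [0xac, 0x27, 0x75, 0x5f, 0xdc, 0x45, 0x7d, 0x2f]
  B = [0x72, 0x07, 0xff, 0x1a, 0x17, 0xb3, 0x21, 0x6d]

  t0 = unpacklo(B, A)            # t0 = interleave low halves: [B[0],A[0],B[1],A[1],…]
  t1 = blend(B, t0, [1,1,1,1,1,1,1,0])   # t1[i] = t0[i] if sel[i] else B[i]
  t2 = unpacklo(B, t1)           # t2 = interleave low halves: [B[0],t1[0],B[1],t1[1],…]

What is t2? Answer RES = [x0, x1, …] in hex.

RES = [ 0x72  0x72  0x07  0xac  0xff  0x07  0x1a  0x27 ]

  t0: 72 ac 07 27 ff 75 1a 5f
  t1: 72 ac 07 27 ff 75 1a 6d
  t2: 72 72 07 ac ff 07 1a 27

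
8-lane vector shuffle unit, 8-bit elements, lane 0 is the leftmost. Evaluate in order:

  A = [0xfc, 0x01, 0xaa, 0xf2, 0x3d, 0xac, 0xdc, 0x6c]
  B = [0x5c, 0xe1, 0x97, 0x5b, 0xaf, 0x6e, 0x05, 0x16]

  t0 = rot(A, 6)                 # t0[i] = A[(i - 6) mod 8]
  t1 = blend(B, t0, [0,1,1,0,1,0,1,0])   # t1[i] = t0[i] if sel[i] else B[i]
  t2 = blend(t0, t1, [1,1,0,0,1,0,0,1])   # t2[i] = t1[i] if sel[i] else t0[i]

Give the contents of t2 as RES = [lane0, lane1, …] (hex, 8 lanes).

→ t0 |aa|f2|3d|ac|dc|6c|fc|01|
→ t1 |5c|f2|3d|5b|dc|6e|fc|16|
→ t2 |5c|f2|3d|ac|dc|6c|fc|16|

RES = [ 0x5c  0xf2  0x3d  0xac  0xdc  0x6c  0xfc  0x16 ]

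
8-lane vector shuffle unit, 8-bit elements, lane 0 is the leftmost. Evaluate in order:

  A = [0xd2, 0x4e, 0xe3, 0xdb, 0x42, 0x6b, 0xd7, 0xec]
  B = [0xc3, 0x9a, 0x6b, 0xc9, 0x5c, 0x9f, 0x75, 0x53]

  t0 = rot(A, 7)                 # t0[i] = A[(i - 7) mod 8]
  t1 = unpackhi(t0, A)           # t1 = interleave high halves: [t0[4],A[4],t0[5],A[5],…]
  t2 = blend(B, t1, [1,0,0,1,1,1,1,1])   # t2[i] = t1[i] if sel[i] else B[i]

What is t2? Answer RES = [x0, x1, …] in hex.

t0 = [0x4e, 0xe3, 0xdb, 0x42, 0x6b, 0xd7, 0xec, 0xd2]
t1 = [0x6b, 0x42, 0xd7, 0x6b, 0xec, 0xd7, 0xd2, 0xec]
t2 = [0x6b, 0x9a, 0x6b, 0x6b, 0xec, 0xd7, 0xd2, 0xec]

RES = [ 0x6b  0x9a  0x6b  0x6b  0xec  0xd7  0xd2  0xec ]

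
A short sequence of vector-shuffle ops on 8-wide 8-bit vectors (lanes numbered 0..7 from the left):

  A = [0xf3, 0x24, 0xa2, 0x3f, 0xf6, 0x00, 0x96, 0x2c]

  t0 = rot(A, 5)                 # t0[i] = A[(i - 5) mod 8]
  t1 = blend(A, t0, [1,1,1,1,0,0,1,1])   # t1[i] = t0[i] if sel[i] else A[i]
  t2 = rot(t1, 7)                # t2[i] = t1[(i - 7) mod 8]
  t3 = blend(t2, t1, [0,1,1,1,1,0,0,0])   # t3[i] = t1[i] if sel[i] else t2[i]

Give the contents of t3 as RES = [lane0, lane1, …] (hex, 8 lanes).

  t0: 3f f6 00 96 2c f3 24 a2
  t1: 3f f6 00 96 f6 00 24 a2
  t2: f6 00 96 f6 00 24 a2 3f
  t3: f6 f6 00 96 f6 24 a2 3f

RES = [ 0xf6  0xf6  0x00  0x96  0xf6  0x24  0xa2  0x3f ]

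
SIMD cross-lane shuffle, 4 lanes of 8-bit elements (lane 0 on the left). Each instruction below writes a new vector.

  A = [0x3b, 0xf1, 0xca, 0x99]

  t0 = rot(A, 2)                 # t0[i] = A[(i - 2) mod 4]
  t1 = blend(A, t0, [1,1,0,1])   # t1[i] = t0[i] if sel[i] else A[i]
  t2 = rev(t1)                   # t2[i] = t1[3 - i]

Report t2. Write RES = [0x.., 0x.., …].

RES = [ 0xf1  0xca  0x99  0xca ]

t0 = [0xca, 0x99, 0x3b, 0xf1]
t1 = [0xca, 0x99, 0xca, 0xf1]
t2 = [0xf1, 0xca, 0x99, 0xca]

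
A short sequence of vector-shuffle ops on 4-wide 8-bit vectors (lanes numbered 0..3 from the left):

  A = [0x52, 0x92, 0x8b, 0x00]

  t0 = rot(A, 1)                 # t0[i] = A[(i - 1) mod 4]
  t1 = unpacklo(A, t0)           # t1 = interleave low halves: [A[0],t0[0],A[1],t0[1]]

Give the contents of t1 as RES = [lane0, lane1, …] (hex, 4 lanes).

  t0: 00 52 92 8b
  t1: 52 00 92 52

RES = [ 0x52  0x00  0x92  0x52 ]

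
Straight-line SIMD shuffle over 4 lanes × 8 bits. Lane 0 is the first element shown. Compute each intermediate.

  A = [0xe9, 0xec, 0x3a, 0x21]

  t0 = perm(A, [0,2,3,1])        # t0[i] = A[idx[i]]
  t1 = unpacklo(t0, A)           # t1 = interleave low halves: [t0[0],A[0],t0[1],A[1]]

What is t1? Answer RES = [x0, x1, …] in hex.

  t0: e9 3a 21 ec
  t1: e9 e9 3a ec

RES = [0xe9, 0xe9, 0x3a, 0xec]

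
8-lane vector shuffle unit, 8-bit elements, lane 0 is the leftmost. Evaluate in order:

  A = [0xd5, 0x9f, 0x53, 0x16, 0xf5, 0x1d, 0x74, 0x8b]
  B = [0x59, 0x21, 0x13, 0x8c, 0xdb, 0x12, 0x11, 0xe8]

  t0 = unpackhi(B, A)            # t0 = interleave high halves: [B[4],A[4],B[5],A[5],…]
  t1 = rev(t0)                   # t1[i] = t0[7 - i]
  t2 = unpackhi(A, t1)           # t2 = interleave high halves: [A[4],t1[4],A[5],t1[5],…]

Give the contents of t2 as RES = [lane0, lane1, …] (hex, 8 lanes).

RES = [0xf5, 0x1d, 0x1d, 0x12, 0x74, 0xf5, 0x8b, 0xdb]

t0 = [0xdb, 0xf5, 0x12, 0x1d, 0x11, 0x74, 0xe8, 0x8b]
t1 = [0x8b, 0xe8, 0x74, 0x11, 0x1d, 0x12, 0xf5, 0xdb]
t2 = [0xf5, 0x1d, 0x1d, 0x12, 0x74, 0xf5, 0x8b, 0xdb]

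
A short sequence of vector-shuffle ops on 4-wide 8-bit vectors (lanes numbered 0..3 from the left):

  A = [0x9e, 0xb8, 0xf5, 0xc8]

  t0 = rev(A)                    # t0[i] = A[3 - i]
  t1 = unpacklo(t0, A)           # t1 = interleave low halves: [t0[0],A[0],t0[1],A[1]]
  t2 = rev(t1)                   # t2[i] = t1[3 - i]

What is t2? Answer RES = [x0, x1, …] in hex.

→ t0 |c8|f5|b8|9e|
→ t1 |c8|9e|f5|b8|
→ t2 |b8|f5|9e|c8|

RES = [0xb8, 0xf5, 0x9e, 0xc8]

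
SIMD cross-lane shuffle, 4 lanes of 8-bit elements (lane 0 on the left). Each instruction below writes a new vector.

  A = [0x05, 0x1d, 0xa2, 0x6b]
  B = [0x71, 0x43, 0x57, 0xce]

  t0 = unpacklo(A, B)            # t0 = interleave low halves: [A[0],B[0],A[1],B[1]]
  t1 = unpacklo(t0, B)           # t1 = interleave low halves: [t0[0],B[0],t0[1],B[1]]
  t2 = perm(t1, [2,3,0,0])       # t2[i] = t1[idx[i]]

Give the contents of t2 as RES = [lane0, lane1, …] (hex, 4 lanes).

t0 = [0x05, 0x71, 0x1d, 0x43]
t1 = [0x05, 0x71, 0x71, 0x43]
t2 = [0x71, 0x43, 0x05, 0x05]

RES = [0x71, 0x43, 0x05, 0x05]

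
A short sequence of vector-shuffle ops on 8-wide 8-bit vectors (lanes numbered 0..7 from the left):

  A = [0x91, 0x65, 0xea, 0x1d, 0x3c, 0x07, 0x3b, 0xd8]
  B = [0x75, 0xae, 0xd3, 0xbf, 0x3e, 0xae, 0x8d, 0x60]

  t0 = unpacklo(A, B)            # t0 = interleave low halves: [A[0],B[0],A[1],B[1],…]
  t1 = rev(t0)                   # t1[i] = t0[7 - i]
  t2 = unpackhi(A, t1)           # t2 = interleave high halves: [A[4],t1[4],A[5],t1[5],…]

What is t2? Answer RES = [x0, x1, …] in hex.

RES = [ 0x3c  0xae  0x07  0x65  0x3b  0x75  0xd8  0x91 ]

→ t0 |91|75|65|ae|ea|d3|1d|bf|
→ t1 |bf|1d|d3|ea|ae|65|75|91|
→ t2 |3c|ae|07|65|3b|75|d8|91|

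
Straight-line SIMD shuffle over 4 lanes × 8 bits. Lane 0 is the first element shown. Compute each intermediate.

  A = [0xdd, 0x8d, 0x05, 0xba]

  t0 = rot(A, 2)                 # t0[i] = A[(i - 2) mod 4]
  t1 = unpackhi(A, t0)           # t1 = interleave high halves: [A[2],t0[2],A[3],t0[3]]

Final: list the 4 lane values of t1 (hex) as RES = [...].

  t0: 05 ba dd 8d
  t1: 05 dd ba 8d

RES = [ 0x05  0xdd  0xba  0x8d ]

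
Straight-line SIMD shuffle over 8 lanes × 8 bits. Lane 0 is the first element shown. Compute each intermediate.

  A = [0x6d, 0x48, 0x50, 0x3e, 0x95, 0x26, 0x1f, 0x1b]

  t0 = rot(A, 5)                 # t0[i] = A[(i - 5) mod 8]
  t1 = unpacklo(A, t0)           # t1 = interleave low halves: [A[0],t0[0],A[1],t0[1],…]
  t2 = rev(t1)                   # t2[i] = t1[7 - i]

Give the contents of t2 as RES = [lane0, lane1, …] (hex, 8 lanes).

→ t0 |3e|95|26|1f|1b|6d|48|50|
→ t1 |6d|3e|48|95|50|26|3e|1f|
→ t2 |1f|3e|26|50|95|48|3e|6d|

RES = [ 0x1f  0x3e  0x26  0x50  0x95  0x48  0x3e  0x6d ]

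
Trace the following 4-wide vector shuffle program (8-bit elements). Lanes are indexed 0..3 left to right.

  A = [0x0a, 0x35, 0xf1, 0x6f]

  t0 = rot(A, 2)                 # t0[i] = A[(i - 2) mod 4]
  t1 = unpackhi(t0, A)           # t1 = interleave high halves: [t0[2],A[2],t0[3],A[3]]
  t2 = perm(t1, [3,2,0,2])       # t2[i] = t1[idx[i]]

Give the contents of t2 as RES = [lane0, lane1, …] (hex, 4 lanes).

t0 = [0xf1, 0x6f, 0x0a, 0x35]
t1 = [0x0a, 0xf1, 0x35, 0x6f]
t2 = [0x6f, 0x35, 0x0a, 0x35]

RES = [ 0x6f  0x35  0x0a  0x35 ]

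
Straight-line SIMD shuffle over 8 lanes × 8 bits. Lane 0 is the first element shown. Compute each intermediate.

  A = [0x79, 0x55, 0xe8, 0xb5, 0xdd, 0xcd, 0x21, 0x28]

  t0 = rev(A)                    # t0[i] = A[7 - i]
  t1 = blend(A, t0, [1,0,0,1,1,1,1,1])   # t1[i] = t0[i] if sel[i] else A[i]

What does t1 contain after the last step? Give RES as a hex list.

t0 = [0x28, 0x21, 0xcd, 0xdd, 0xb5, 0xe8, 0x55, 0x79]
t1 = [0x28, 0x55, 0xe8, 0xdd, 0xb5, 0xe8, 0x55, 0x79]

RES = [ 0x28  0x55  0xe8  0xdd  0xb5  0xe8  0x55  0x79 ]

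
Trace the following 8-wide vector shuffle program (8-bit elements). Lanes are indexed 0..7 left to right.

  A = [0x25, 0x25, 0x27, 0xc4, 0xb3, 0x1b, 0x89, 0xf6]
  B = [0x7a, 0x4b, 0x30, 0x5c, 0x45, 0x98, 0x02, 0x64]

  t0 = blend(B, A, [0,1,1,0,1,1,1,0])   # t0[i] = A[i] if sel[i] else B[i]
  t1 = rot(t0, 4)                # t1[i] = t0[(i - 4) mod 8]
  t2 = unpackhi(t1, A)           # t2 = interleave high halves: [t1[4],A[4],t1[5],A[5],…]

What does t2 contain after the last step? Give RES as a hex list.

t0 = [0x7a, 0x25, 0x27, 0x5c, 0xb3, 0x1b, 0x89, 0x64]
t1 = [0xb3, 0x1b, 0x89, 0x64, 0x7a, 0x25, 0x27, 0x5c]
t2 = [0x7a, 0xb3, 0x25, 0x1b, 0x27, 0x89, 0x5c, 0xf6]

RES = [ 0x7a  0xb3  0x25  0x1b  0x27  0x89  0x5c  0xf6 ]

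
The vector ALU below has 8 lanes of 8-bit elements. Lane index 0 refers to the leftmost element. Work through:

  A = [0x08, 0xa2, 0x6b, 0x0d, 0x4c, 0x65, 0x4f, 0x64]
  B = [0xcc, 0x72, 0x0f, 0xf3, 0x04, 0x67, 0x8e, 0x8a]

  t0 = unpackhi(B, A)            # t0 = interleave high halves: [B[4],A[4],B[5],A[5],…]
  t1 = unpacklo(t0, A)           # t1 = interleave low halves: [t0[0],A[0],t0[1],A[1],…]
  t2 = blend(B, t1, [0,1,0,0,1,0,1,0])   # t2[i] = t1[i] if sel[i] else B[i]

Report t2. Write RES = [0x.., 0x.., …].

RES = [0xcc, 0x08, 0x0f, 0xf3, 0x67, 0x67, 0x65, 0x8a]

t0 = [0x04, 0x4c, 0x67, 0x65, 0x8e, 0x4f, 0x8a, 0x64]
t1 = [0x04, 0x08, 0x4c, 0xa2, 0x67, 0x6b, 0x65, 0x0d]
t2 = [0xcc, 0x08, 0x0f, 0xf3, 0x67, 0x67, 0x65, 0x8a]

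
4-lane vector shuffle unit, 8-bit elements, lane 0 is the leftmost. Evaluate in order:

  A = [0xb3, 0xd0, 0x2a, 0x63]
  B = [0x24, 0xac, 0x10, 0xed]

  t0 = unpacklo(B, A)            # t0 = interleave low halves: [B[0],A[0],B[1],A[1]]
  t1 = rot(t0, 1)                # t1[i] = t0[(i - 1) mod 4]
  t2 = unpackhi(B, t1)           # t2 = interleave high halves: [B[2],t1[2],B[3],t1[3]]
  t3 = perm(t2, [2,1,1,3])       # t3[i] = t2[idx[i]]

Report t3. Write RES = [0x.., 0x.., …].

RES = [0xed, 0xb3, 0xb3, 0xac]

t0 = [0x24, 0xb3, 0xac, 0xd0]
t1 = [0xd0, 0x24, 0xb3, 0xac]
t2 = [0x10, 0xb3, 0xed, 0xac]
t3 = [0xed, 0xb3, 0xb3, 0xac]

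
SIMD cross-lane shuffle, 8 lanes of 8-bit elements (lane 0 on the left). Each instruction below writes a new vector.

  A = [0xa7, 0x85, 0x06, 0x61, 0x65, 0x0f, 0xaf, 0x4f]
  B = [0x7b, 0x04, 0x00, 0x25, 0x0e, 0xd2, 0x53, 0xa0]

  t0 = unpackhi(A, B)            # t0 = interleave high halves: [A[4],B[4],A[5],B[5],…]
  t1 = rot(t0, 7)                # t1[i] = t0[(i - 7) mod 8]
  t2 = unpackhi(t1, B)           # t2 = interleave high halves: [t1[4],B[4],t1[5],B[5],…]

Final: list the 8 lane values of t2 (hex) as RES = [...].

RES = [ 0x53  0x0e  0x4f  0xd2  0xa0  0x53  0x65  0xa0 ]

t0 = [0x65, 0x0e, 0x0f, 0xd2, 0xaf, 0x53, 0x4f, 0xa0]
t1 = [0x0e, 0x0f, 0xd2, 0xaf, 0x53, 0x4f, 0xa0, 0x65]
t2 = [0x53, 0x0e, 0x4f, 0xd2, 0xa0, 0x53, 0x65, 0xa0]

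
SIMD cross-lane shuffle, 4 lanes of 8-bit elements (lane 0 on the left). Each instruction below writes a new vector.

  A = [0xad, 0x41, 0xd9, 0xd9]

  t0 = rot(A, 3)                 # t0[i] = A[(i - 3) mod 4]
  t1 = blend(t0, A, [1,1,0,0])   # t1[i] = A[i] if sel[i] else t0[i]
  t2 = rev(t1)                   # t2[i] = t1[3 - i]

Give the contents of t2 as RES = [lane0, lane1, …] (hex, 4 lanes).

RES = [0xad, 0xd9, 0x41, 0xad]

t0 = [0x41, 0xd9, 0xd9, 0xad]
t1 = [0xad, 0x41, 0xd9, 0xad]
t2 = [0xad, 0xd9, 0x41, 0xad]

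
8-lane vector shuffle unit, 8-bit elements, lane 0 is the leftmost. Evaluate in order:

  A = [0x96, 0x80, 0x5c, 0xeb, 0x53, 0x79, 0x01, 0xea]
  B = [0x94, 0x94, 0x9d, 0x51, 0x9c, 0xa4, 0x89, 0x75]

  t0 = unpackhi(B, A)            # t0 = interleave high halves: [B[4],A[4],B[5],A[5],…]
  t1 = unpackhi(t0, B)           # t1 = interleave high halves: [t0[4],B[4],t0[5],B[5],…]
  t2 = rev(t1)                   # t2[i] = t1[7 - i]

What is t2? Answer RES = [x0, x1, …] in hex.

→ t0 |9c|53|a4|79|89|01|75|ea|
→ t1 |89|9c|01|a4|75|89|ea|75|
→ t2 |75|ea|89|75|a4|01|9c|89|

RES = [ 0x75  0xea  0x89  0x75  0xa4  0x01  0x9c  0x89 ]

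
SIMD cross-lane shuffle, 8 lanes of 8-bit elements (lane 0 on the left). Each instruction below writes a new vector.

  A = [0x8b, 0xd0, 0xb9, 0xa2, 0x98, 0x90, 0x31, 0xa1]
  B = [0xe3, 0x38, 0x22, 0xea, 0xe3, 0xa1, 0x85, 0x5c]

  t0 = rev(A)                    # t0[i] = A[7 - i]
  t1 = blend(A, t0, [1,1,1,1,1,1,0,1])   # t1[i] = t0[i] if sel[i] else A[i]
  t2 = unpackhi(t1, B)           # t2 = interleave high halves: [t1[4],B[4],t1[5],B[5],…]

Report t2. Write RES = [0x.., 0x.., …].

RES = [0xa2, 0xe3, 0xb9, 0xa1, 0x31, 0x85, 0x8b, 0x5c]

  t0: a1 31 90 98 a2 b9 d0 8b
  t1: a1 31 90 98 a2 b9 31 8b
  t2: a2 e3 b9 a1 31 85 8b 5c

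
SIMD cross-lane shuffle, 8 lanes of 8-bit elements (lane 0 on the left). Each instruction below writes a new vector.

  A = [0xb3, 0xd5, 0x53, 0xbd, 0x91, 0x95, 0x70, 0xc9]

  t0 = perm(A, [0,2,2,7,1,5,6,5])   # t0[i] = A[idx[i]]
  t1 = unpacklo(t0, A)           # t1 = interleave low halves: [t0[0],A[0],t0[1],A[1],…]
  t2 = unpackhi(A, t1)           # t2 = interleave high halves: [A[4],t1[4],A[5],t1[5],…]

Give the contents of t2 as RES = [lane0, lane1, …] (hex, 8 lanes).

RES = [0x91, 0x53, 0x95, 0x53, 0x70, 0xc9, 0xc9, 0xbd]

→ t0 |b3|53|53|c9|d5|95|70|95|
→ t1 |b3|b3|53|d5|53|53|c9|bd|
→ t2 |91|53|95|53|70|c9|c9|bd|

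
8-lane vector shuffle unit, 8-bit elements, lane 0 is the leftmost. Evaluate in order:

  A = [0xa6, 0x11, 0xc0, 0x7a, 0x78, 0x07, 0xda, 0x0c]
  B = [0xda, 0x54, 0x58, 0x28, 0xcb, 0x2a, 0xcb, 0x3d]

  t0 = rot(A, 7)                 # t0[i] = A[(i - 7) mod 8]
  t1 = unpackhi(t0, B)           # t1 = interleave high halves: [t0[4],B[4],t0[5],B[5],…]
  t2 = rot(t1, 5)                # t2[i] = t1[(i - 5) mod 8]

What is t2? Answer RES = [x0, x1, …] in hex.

  t0: 11 c0 7a 78 07 da 0c a6
  t1: 07 cb da 2a 0c cb a6 3d
  t2: 2a 0c cb a6 3d 07 cb da

RES = [0x2a, 0x0c, 0xcb, 0xa6, 0x3d, 0x07, 0xcb, 0xda]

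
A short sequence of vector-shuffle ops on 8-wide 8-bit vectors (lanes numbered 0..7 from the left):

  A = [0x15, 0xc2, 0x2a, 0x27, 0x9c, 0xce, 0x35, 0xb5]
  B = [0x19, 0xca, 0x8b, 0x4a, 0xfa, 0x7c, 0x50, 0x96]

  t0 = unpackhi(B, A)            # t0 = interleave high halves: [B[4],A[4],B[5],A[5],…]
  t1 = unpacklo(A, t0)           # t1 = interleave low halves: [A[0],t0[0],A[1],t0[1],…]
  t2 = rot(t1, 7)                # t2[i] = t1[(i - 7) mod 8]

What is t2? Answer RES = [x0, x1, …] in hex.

RES = [ 0xfa  0xc2  0x9c  0x2a  0x7c  0x27  0xce  0x15 ]

  t0: fa 9c 7c ce 50 35 96 b5
  t1: 15 fa c2 9c 2a 7c 27 ce
  t2: fa c2 9c 2a 7c 27 ce 15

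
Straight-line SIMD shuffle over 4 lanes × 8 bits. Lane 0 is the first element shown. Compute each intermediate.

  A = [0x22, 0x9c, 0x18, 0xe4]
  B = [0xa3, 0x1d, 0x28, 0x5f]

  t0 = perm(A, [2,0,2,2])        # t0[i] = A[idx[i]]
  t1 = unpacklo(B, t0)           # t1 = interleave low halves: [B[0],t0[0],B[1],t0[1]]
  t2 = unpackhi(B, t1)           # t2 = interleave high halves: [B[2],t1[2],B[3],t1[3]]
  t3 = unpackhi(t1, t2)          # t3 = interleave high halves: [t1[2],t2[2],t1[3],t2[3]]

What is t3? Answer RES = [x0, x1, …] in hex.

  t0: 18 22 18 18
  t1: a3 18 1d 22
  t2: 28 1d 5f 22
  t3: 1d 5f 22 22

RES = [0x1d, 0x5f, 0x22, 0x22]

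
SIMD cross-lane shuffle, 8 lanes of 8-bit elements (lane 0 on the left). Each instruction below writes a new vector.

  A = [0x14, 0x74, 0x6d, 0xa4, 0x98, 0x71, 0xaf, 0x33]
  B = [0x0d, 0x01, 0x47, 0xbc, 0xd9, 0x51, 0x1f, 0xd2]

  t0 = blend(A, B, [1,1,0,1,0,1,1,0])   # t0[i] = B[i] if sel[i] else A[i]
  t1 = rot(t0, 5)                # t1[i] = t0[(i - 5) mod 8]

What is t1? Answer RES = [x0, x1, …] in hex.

t0 = [0x0d, 0x01, 0x6d, 0xbc, 0x98, 0x51, 0x1f, 0x33]
t1 = [0xbc, 0x98, 0x51, 0x1f, 0x33, 0x0d, 0x01, 0x6d]

RES = [ 0xbc  0x98  0x51  0x1f  0x33  0x0d  0x01  0x6d ]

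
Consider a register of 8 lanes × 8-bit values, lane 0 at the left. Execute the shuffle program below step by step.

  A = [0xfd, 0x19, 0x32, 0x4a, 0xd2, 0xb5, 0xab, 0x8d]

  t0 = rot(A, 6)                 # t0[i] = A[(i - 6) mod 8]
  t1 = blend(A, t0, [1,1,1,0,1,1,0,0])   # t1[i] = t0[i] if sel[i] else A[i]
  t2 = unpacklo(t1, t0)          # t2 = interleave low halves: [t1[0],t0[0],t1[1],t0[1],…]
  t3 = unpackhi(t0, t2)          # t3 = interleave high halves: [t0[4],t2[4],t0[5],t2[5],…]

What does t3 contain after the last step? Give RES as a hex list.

RES = [ 0xab  0xd2  0x8d  0xd2  0xfd  0x4a  0x19  0xb5 ]

  t0: 32 4a d2 b5 ab 8d fd 19
  t1: 32 4a d2 4a ab 8d ab 8d
  t2: 32 32 4a 4a d2 d2 4a b5
  t3: ab d2 8d d2 fd 4a 19 b5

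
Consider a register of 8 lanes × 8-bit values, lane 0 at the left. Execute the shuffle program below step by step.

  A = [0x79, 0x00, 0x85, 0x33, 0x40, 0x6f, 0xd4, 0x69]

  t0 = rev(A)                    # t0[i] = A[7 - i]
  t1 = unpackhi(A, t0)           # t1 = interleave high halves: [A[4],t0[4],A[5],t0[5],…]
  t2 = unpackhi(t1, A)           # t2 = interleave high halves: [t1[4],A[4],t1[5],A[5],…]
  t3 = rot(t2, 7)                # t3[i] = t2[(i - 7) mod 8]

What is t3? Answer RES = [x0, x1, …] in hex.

t0 = [0x69, 0xd4, 0x6f, 0x40, 0x33, 0x85, 0x00, 0x79]
t1 = [0x40, 0x33, 0x6f, 0x85, 0xd4, 0x00, 0x69, 0x79]
t2 = [0xd4, 0x40, 0x00, 0x6f, 0x69, 0xd4, 0x79, 0x69]
t3 = [0x40, 0x00, 0x6f, 0x69, 0xd4, 0x79, 0x69, 0xd4]

RES = [ 0x40  0x00  0x6f  0x69  0xd4  0x79  0x69  0xd4 ]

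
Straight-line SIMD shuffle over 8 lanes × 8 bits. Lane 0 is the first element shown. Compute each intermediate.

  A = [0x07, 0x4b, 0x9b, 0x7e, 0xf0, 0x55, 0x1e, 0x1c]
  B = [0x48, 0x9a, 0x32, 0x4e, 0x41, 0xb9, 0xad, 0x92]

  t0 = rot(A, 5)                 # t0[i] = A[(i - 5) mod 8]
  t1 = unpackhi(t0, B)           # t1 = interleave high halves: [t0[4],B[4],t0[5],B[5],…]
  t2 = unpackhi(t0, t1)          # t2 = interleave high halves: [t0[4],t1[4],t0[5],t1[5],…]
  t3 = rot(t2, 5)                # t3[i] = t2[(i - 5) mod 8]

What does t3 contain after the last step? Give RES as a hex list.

RES = [0xad, 0x4b, 0x9b, 0x9b, 0x92, 0x1c, 0x4b, 0x07]

t0 = [0x7e, 0xf0, 0x55, 0x1e, 0x1c, 0x07, 0x4b, 0x9b]
t1 = [0x1c, 0x41, 0x07, 0xb9, 0x4b, 0xad, 0x9b, 0x92]
t2 = [0x1c, 0x4b, 0x07, 0xad, 0x4b, 0x9b, 0x9b, 0x92]
t3 = [0xad, 0x4b, 0x9b, 0x9b, 0x92, 0x1c, 0x4b, 0x07]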